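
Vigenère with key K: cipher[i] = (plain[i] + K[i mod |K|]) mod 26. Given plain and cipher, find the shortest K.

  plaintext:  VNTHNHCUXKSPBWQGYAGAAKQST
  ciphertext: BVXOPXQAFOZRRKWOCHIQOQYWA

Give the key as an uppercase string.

GIEHCQO

  i= 0: B-V =  6 → G
  i= 1: V-N =  8 → I
  i= 2: X-T =  4 → E
  i= 3: O-H =  7 → H
  i= 4: P-N =  2 → C
  i= 5: X-H = 16 → Q
  i= 6: Q-C = 14 → O
  i= 7: A-U =  6 → G
  i= 8: F-X =  8 → I
  i= 9: O-K =  4 → E
  i=10: Z-S =  7 → H
  i=11: R-P =  2 → C
  i=12: R-B = 16 → Q
  i=13: K-W = 14 → O
  i=14: W-Q =  6 → G
  i=15: O-G =  8 → I
  i=16: C-Y =  4 → E
  i=17: H-A =  7 → H
  i=18: I-G =  2 → C
  i=19: Q-A = 16 → Q
  i=20: O-A = 14 → O
  i=21: Q-K =  6 → G
  i=22: Y-Q =  8 → I
  i=23: W-S =  4 → E
  i=24: A-T =  7 → H
  shifts repeat with period 7: GIEHCQO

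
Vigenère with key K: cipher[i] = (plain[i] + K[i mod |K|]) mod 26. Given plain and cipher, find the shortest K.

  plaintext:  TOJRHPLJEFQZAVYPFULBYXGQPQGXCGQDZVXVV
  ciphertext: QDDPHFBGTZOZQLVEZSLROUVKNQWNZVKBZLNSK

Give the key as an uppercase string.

  i= 0: Q-T = 23 → X
  i= 1: D-O = 15 → P
  i= 2: D-J = 20 → U
  i= 3: P-R = 24 → Y
  i= 4: H-H =  0 → A
  i= 5: F-P = 16 → Q
  i= 6: B-L = 16 → Q
  i= 7: G-J = 23 → X
  i= 8: T-E = 15 → P
  i= 9: Z-F = 20 → U
  i=10: O-Q = 24 → Y
  i=11: Z-Z =  0 → A
  i=12: Q-A = 16 → Q
  i=13: L-V = 16 → Q
  i=14: V-Y = 23 → X
  i=15: E-P = 15 → P
  i=16: Z-F = 20 → U
  i=17: S-U = 24 → Y
  i=18: L-L =  0 → A
  i=19: R-B = 16 → Q
  i=20: O-Y = 16 → Q
  i=21: U-X = 23 → X
  i=22: V-G = 15 → P
  i=23: K-Q = 20 → U
  i=24: N-P = 24 → Y
  i=25: Q-Q =  0 → A
  i=26: W-G = 16 → Q
  i=27: N-X = 16 → Q
  i=28: Z-C = 23 → X
  i=29: V-G = 15 → P
  i=30: K-Q = 20 → U
  i=31: B-D = 24 → Y
  i=32: Z-Z =  0 → A
  i=33: L-V = 16 → Q
  i=34: N-X = 16 → Q
  i=35: S-V = 23 → X
  i=36: K-V = 15 → P
  shifts repeat with period 7: XPUYAQQ

XPUYAQQ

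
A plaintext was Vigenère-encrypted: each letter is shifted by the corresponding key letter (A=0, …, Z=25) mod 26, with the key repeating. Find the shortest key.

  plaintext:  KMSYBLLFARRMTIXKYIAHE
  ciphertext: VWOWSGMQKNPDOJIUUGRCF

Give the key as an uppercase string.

LKWYRVB

  i= 0: V-K = 11 → L
  i= 1: W-M = 10 → K
  i= 2: O-S = 22 → W
  i= 3: W-Y = 24 → Y
  i= 4: S-B = 17 → R
  i= 5: G-L = 21 → V
  i= 6: M-L =  1 → B
  i= 7: Q-F = 11 → L
  i= 8: K-A = 10 → K
  i= 9: N-R = 22 → W
  i=10: P-R = 24 → Y
  i=11: D-M = 17 → R
  i=12: O-T = 21 → V
  i=13: J-I =  1 → B
  i=14: I-X = 11 → L
  i=15: U-K = 10 → K
  i=16: U-Y = 22 → W
  i=17: G-I = 24 → Y
  i=18: R-A = 17 → R
  i=19: C-H = 21 → V
  i=20: F-E =  1 → B
  shifts repeat with period 7: LKWYRVB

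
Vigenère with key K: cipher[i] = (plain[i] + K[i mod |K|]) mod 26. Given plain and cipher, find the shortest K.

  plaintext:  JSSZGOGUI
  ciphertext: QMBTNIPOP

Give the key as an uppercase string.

HUJU

  i= 0: Q-J =  7 → H
  i= 1: M-S = 20 → U
  i= 2: B-S =  9 → J
  i= 3: T-Z = 20 → U
  i= 4: N-G =  7 → H
  i= 5: I-O = 20 → U
  i= 6: P-G =  9 → J
  i= 7: O-U = 20 → U
  i= 8: P-I =  7 → H
  shifts repeat with period 4: HUJU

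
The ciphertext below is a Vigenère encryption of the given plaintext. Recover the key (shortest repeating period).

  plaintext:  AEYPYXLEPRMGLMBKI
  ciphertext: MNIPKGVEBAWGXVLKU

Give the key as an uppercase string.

MJKA

  i= 0: M-A = 12 → M
  i= 1: N-E =  9 → J
  i= 2: I-Y = 10 → K
  i= 3: P-P =  0 → A
  i= 4: K-Y = 12 → M
  i= 5: G-X =  9 → J
  i= 6: V-L = 10 → K
  i= 7: E-E =  0 → A
  i= 8: B-P = 12 → M
  i= 9: A-R =  9 → J
  i=10: W-M = 10 → K
  i=11: G-G =  0 → A
  i=12: X-L = 12 → M
  i=13: V-M =  9 → J
  i=14: L-B = 10 → K
  i=15: K-K =  0 → A
  i=16: U-I = 12 → M
  shifts repeat with period 4: MJKA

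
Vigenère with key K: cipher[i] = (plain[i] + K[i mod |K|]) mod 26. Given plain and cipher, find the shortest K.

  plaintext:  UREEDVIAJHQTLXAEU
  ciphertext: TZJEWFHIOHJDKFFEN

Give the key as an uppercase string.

  i= 0: T-U = 25 → Z
  i= 1: Z-R =  8 → I
  i= 2: J-E =  5 → F
  i= 3: E-E =  0 → A
  i= 4: W-D = 19 → T
  i= 5: F-V = 10 → K
  i= 6: H-I = 25 → Z
  i= 7: I-A =  8 → I
  i= 8: O-J =  5 → F
  i= 9: H-H =  0 → A
  i=10: J-Q = 19 → T
  i=11: D-T = 10 → K
  i=12: K-L = 25 → Z
  i=13: F-X =  8 → I
  i=14: F-A =  5 → F
  i=15: E-E =  0 → A
  i=16: N-U = 19 → T
  shifts repeat with period 6: ZIFATK

ZIFATK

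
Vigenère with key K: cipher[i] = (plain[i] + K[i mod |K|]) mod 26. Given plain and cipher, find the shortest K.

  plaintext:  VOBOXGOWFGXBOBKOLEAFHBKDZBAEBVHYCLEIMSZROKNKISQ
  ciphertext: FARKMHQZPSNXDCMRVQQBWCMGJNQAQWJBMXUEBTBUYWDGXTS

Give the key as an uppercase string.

KMQWPBCD

  i= 0: F-V = 10 → K
  i= 1: A-O = 12 → M
  i= 2: R-B = 16 → Q
  i= 3: K-O = 22 → W
  i= 4: M-X = 15 → P
  i= 5: H-G =  1 → B
  i= 6: Q-O =  2 → C
  i= 7: Z-W =  3 → D
  i= 8: P-F = 10 → K
  i= 9: S-G = 12 → M
  i=10: N-X = 16 → Q
  i=11: X-B = 22 → W
  i=12: D-O = 15 → P
  i=13: C-B =  1 → B
  i=14: M-K =  2 → C
  i=15: R-O =  3 → D
  i=16: V-L = 10 → K
  i=17: Q-E = 12 → M
  i=18: Q-A = 16 → Q
  i=19: B-F = 22 → W
  i=20: W-H = 15 → P
  i=21: C-B =  1 → B
  i=22: M-K =  2 → C
  i=23: G-D =  3 → D
  i=24: J-Z = 10 → K
  i=25: N-B = 12 → M
  i=26: Q-A = 16 → Q
  i=27: A-E = 22 → W
  i=28: Q-B = 15 → P
  i=29: W-V =  1 → B
  i=30: J-H =  2 → C
  i=31: B-Y =  3 → D
  i=32: M-C = 10 → K
  i=33: X-L = 12 → M
  i=34: U-E = 16 → Q
  i=35: E-I = 22 → W
  i=36: B-M = 15 → P
  i=37: T-S =  1 → B
  i=38: B-Z =  2 → C
  i=39: U-R =  3 → D
  i=40: Y-O = 10 → K
  i=41: W-K = 12 → M
  i=42: D-N = 16 → Q
  i=43: G-K = 22 → W
  i=44: X-I = 15 → P
  i=45: T-S =  1 → B
  i=46: S-Q =  2 → C
  shifts repeat with period 8: KMQWPBCD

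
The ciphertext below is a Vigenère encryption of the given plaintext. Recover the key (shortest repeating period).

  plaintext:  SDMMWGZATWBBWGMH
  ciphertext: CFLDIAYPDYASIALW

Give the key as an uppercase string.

  i= 0: C-S = 10 → K
  i= 1: F-D =  2 → C
  i= 2: L-M = 25 → Z
  i= 3: D-M = 17 → R
  i= 4: I-W = 12 → M
  i= 5: A-G = 20 → U
  i= 6: Y-Z = 25 → Z
  i= 7: P-A = 15 → P
  i= 8: D-T = 10 → K
  i= 9: Y-W =  2 → C
  i=10: A-B = 25 → Z
  i=11: S-B = 17 → R
  i=12: I-W = 12 → M
  i=13: A-G = 20 → U
  i=14: L-M = 25 → Z
  i=15: W-H = 15 → P
  shifts repeat with period 8: KCZRMUZP

KCZRMUZP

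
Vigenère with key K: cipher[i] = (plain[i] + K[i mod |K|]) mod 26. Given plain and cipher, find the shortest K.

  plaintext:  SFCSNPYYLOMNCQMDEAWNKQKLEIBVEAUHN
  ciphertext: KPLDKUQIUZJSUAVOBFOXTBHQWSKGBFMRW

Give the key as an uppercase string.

  i= 0: K-S = 18 → S
  i= 1: P-F = 10 → K
  i= 2: L-C =  9 → J
  i= 3: D-S = 11 → L
  i= 4: K-N = 23 → X
  i= 5: U-P =  5 → F
  i= 6: Q-Y = 18 → S
  i= 7: I-Y = 10 → K
  i= 8: U-L =  9 → J
  i= 9: Z-O = 11 → L
  i=10: J-M = 23 → X
  i=11: S-N =  5 → F
  i=12: U-C = 18 → S
  i=13: A-Q = 10 → K
  i=14: V-M =  9 → J
  i=15: O-D = 11 → L
  i=16: B-E = 23 → X
  i=17: F-A =  5 → F
  i=18: O-W = 18 → S
  i=19: X-N = 10 → K
  i=20: T-K =  9 → J
  i=21: B-Q = 11 → L
  i=22: H-K = 23 → X
  i=23: Q-L =  5 → F
  i=24: W-E = 18 → S
  i=25: S-I = 10 → K
  i=26: K-B =  9 → J
  i=27: G-V = 11 → L
  i=28: B-E = 23 → X
  i=29: F-A =  5 → F
  i=30: M-U = 18 → S
  i=31: R-H = 10 → K
  i=32: W-N =  9 → J
  shifts repeat with period 6: SKJLXF

SKJLXF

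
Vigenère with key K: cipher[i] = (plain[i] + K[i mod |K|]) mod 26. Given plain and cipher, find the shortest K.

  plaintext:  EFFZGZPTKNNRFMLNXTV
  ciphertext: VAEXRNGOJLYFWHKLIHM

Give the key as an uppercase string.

RVZYLO

  i= 0: V-E = 17 → R
  i= 1: A-F = 21 → V
  i= 2: E-F = 25 → Z
  i= 3: X-Z = 24 → Y
  i= 4: R-G = 11 → L
  i= 5: N-Z = 14 → O
  i= 6: G-P = 17 → R
  i= 7: O-T = 21 → V
  i= 8: J-K = 25 → Z
  i= 9: L-N = 24 → Y
  i=10: Y-N = 11 → L
  i=11: F-R = 14 → O
  i=12: W-F = 17 → R
  i=13: H-M = 21 → V
  i=14: K-L = 25 → Z
  i=15: L-N = 24 → Y
  i=16: I-X = 11 → L
  i=17: H-T = 14 → O
  i=18: M-V = 17 → R
  shifts repeat with period 6: RVZYLO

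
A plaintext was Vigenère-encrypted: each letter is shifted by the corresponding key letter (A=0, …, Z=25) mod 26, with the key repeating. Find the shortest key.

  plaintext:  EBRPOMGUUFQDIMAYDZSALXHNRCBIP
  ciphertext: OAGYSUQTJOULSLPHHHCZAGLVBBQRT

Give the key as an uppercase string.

  i= 0: O-E = 10 → K
  i= 1: A-B = 25 → Z
  i= 2: G-R = 15 → P
  i= 3: Y-P =  9 → J
  i= 4: S-O =  4 → E
  i= 5: U-M =  8 → I
  i= 6: Q-G = 10 → K
  i= 7: T-U = 25 → Z
  i= 8: J-U = 15 → P
  i= 9: O-F =  9 → J
  i=10: U-Q =  4 → E
  i=11: L-D =  8 → I
  i=12: S-I = 10 → K
  i=13: L-M = 25 → Z
  i=14: P-A = 15 → P
  i=15: H-Y =  9 → J
  i=16: H-D =  4 → E
  i=17: H-Z =  8 → I
  i=18: C-S = 10 → K
  i=19: Z-A = 25 → Z
  i=20: A-L = 15 → P
  i=21: G-X =  9 → J
  i=22: L-H =  4 → E
  i=23: V-N =  8 → I
  i=24: B-R = 10 → K
  i=25: B-C = 25 → Z
  i=26: Q-B = 15 → P
  i=27: R-I =  9 → J
  i=28: T-P =  4 → E
  shifts repeat with period 6: KZPJEI

KZPJEI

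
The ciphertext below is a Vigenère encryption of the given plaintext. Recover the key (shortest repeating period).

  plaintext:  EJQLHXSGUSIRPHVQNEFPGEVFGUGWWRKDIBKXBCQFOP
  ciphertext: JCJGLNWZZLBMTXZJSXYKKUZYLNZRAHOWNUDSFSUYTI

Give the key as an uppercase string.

FTTVEQET

  i= 0: J-E =  5 → F
  i= 1: C-J = 19 → T
  i= 2: J-Q = 19 → T
  i= 3: G-L = 21 → V
  i= 4: L-H =  4 → E
  i= 5: N-X = 16 → Q
  i= 6: W-S =  4 → E
  i= 7: Z-G = 19 → T
  i= 8: Z-U =  5 → F
  i= 9: L-S = 19 → T
  i=10: B-I = 19 → T
  i=11: M-R = 21 → V
  i=12: T-P =  4 → E
  i=13: X-H = 16 → Q
  i=14: Z-V =  4 → E
  i=15: J-Q = 19 → T
  i=16: S-N =  5 → F
  i=17: X-E = 19 → T
  i=18: Y-F = 19 → T
  i=19: K-P = 21 → V
  i=20: K-G =  4 → E
  i=21: U-E = 16 → Q
  i=22: Z-V =  4 → E
  i=23: Y-F = 19 → T
  i=24: L-G =  5 → F
  i=25: N-U = 19 → T
  i=26: Z-G = 19 → T
  i=27: R-W = 21 → V
  i=28: A-W =  4 → E
  i=29: H-R = 16 → Q
  i=30: O-K =  4 → E
  i=31: W-D = 19 → T
  i=32: N-I =  5 → F
  i=33: U-B = 19 → T
  i=34: D-K = 19 → T
  i=35: S-X = 21 → V
  i=36: F-B =  4 → E
  i=37: S-C = 16 → Q
  i=38: U-Q =  4 → E
  i=39: Y-F = 19 → T
  i=40: T-O =  5 → F
  i=41: I-P = 19 → T
  shifts repeat with period 8: FTTVEQET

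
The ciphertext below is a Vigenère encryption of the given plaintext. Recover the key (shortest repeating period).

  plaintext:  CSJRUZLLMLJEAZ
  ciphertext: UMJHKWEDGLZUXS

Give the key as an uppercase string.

  i= 0: U-C = 18 → S
  i= 1: M-S = 20 → U
  i= 2: J-J =  0 → A
  i= 3: H-R = 16 → Q
  i= 4: K-U = 16 → Q
  i= 5: W-Z = 23 → X
  i= 6: E-L = 19 → T
  i= 7: D-L = 18 → S
  i= 8: G-M = 20 → U
  i= 9: L-L =  0 → A
  i=10: Z-J = 16 → Q
  i=11: U-E = 16 → Q
  i=12: X-A = 23 → X
  i=13: S-Z = 19 → T
  shifts repeat with period 7: SUAQQXT

SUAQQXT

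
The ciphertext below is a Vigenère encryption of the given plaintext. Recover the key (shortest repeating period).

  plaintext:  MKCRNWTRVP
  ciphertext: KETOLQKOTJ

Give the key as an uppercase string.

  i= 0: K-M = 24 → Y
  i= 1: E-K = 20 → U
  i= 2: T-C = 17 → R
  i= 3: O-R = 23 → X
  i= 4: L-N = 24 → Y
  i= 5: Q-W = 20 → U
  i= 6: K-T = 17 → R
  i= 7: O-R = 23 → X
  i= 8: T-V = 24 → Y
  i= 9: J-P = 20 → U
  shifts repeat with period 4: YURX

YURX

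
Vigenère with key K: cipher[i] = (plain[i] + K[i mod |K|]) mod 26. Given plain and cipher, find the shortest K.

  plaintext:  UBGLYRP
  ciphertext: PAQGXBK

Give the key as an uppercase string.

  i= 0: P-U = 21 → V
  i= 1: A-B = 25 → Z
  i= 2: Q-G = 10 → K
  i= 3: G-L = 21 → V
  i= 4: X-Y = 25 → Z
  i= 5: B-R = 10 → K
  i= 6: K-P = 21 → V
  shifts repeat with period 3: VZK

VZK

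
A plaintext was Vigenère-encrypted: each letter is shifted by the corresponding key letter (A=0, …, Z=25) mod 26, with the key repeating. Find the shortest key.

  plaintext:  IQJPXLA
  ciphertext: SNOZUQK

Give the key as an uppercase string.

  i= 0: S-I = 10 → K
  i= 1: N-Q = 23 → X
  i= 2: O-J =  5 → F
  i= 3: Z-P = 10 → K
  i= 4: U-X = 23 → X
  i= 5: Q-L =  5 → F
  i= 6: K-A = 10 → K
  shifts repeat with period 3: KXF

KXF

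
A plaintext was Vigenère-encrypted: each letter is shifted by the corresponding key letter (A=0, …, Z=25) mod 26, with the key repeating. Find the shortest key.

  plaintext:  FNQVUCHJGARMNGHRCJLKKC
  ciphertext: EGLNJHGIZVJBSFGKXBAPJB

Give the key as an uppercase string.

  i= 0: E-F = 25 → Z
  i= 1: G-N = 19 → T
  i= 2: L-Q = 21 → V
  i= 3: N-V = 18 → S
  i= 4: J-U = 15 → P
  i= 5: H-C =  5 → F
  i= 6: G-H = 25 → Z
  i= 7: I-J = 25 → Z
  i= 8: Z-G = 19 → T
  i= 9: V-A = 21 → V
  i=10: J-R = 18 → S
  i=11: B-M = 15 → P
  i=12: S-N =  5 → F
  i=13: F-G = 25 → Z
  i=14: G-H = 25 → Z
  i=15: K-R = 19 → T
  i=16: X-C = 21 → V
  i=17: B-J = 18 → S
  i=18: A-L = 15 → P
  i=19: P-K =  5 → F
  i=20: J-K = 25 → Z
  i=21: B-C = 25 → Z
  shifts repeat with period 7: ZTVSPFZ

ZTVSPFZ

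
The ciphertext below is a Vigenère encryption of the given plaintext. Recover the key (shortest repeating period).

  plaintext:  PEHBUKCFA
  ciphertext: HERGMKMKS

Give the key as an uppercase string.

SAKF

  i= 0: H-P = 18 → S
  i= 1: E-E =  0 → A
  i= 2: R-H = 10 → K
  i= 3: G-B =  5 → F
  i= 4: M-U = 18 → S
  i= 5: K-K =  0 → A
  i= 6: M-C = 10 → K
  i= 7: K-F =  5 → F
  i= 8: S-A = 18 → S
  shifts repeat with period 4: SAKF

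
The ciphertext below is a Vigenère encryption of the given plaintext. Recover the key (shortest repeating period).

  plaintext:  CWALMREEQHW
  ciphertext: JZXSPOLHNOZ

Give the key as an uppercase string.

  i= 0: J-C =  7 → H
  i= 1: Z-W =  3 → D
  i= 2: X-A = 23 → X
  i= 3: S-L =  7 → H
  i= 4: P-M =  3 → D
  i= 5: O-R = 23 → X
  i= 6: L-E =  7 → H
  i= 7: H-E =  3 → D
  i= 8: N-Q = 23 → X
  i= 9: O-H =  7 → H
  i=10: Z-W =  3 → D
  shifts repeat with period 3: HDX

HDX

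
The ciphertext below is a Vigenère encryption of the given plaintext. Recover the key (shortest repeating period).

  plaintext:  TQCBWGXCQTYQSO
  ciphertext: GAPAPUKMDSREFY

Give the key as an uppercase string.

NKNZTO

  i= 0: G-T = 13 → N
  i= 1: A-Q = 10 → K
  i= 2: P-C = 13 → N
  i= 3: A-B = 25 → Z
  i= 4: P-W = 19 → T
  i= 5: U-G = 14 → O
  i= 6: K-X = 13 → N
  i= 7: M-C = 10 → K
  i= 8: D-Q = 13 → N
  i= 9: S-T = 25 → Z
  i=10: R-Y = 19 → T
  i=11: E-Q = 14 → O
  i=12: F-S = 13 → N
  i=13: Y-O = 10 → K
  shifts repeat with period 6: NKNZTO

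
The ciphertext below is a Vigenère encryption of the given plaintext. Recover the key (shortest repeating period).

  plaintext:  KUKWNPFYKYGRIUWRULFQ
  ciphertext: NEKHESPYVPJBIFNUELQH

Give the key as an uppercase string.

DKALR

  i= 0: N-K =  3 → D
  i= 1: E-U = 10 → K
  i= 2: K-K =  0 → A
  i= 3: H-W = 11 → L
  i= 4: E-N = 17 → R
  i= 5: S-P =  3 → D
  i= 6: P-F = 10 → K
  i= 7: Y-Y =  0 → A
  i= 8: V-K = 11 → L
  i= 9: P-Y = 17 → R
  i=10: J-G =  3 → D
  i=11: B-R = 10 → K
  i=12: I-I =  0 → A
  i=13: F-U = 11 → L
  i=14: N-W = 17 → R
  i=15: U-R =  3 → D
  i=16: E-U = 10 → K
  i=17: L-L =  0 → A
  i=18: Q-F = 11 → L
  i=19: H-Q = 17 → R
  shifts repeat with period 5: DKALR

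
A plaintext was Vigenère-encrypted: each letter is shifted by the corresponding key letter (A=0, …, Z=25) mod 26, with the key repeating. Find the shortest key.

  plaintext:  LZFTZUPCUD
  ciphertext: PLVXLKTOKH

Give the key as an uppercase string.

  i= 0: P-L =  4 → E
  i= 1: L-Z = 12 → M
  i= 2: V-F = 16 → Q
  i= 3: X-T =  4 → E
  i= 4: L-Z = 12 → M
  i= 5: K-U = 16 → Q
  i= 6: T-P =  4 → E
  i= 7: O-C = 12 → M
  i= 8: K-U = 16 → Q
  i= 9: H-D =  4 → E
  shifts repeat with period 3: EMQ

EMQ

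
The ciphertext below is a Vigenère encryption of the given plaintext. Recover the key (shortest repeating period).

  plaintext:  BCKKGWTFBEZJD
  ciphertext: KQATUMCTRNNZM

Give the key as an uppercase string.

  i= 0: K-B =  9 → J
  i= 1: Q-C = 14 → O
  i= 2: A-K = 16 → Q
  i= 3: T-K =  9 → J
  i= 4: U-G = 14 → O
  i= 5: M-W = 16 → Q
  i= 6: C-T =  9 → J
  i= 7: T-F = 14 → O
  i= 8: R-B = 16 → Q
  i= 9: N-E =  9 → J
  i=10: N-Z = 14 → O
  i=11: Z-J = 16 → Q
  i=12: M-D =  9 → J
  shifts repeat with period 3: JOQ

JOQ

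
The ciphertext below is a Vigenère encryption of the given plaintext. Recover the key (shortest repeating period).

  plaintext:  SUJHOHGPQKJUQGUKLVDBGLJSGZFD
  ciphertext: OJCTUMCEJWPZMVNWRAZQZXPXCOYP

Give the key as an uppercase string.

WPTMGF

  i= 0: O-S = 22 → W
  i= 1: J-U = 15 → P
  i= 2: C-J = 19 → T
  i= 3: T-H = 12 → M
  i= 4: U-O =  6 → G
  i= 5: M-H =  5 → F
  i= 6: C-G = 22 → W
  i= 7: E-P = 15 → P
  i= 8: J-Q = 19 → T
  i= 9: W-K = 12 → M
  i=10: P-J =  6 → G
  i=11: Z-U =  5 → F
  i=12: M-Q = 22 → W
  i=13: V-G = 15 → P
  i=14: N-U = 19 → T
  i=15: W-K = 12 → M
  i=16: R-L =  6 → G
  i=17: A-V =  5 → F
  i=18: Z-D = 22 → W
  i=19: Q-B = 15 → P
  i=20: Z-G = 19 → T
  i=21: X-L = 12 → M
  i=22: P-J =  6 → G
  i=23: X-S =  5 → F
  i=24: C-G = 22 → W
  i=25: O-Z = 15 → P
  i=26: Y-F = 19 → T
  i=27: P-D = 12 → M
  shifts repeat with period 6: WPTMGF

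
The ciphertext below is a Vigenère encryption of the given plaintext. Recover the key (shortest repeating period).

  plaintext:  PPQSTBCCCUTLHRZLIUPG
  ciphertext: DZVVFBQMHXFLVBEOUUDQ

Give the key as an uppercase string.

  i= 0: D-P = 14 → O
  i= 1: Z-P = 10 → K
  i= 2: V-Q =  5 → F
  i= 3: V-S =  3 → D
  i= 4: F-T = 12 → M
  i= 5: B-B =  0 → A
  i= 6: Q-C = 14 → O
  i= 7: M-C = 10 → K
  i= 8: H-C =  5 → F
  i= 9: X-U =  3 → D
  i=10: F-T = 12 → M
  i=11: L-L =  0 → A
  i=12: V-H = 14 → O
  i=13: B-R = 10 → K
  i=14: E-Z =  5 → F
  i=15: O-L =  3 → D
  i=16: U-I = 12 → M
  i=17: U-U =  0 → A
  i=18: D-P = 14 → O
  i=19: Q-G = 10 → K
  shifts repeat with period 6: OKFDMA

OKFDMA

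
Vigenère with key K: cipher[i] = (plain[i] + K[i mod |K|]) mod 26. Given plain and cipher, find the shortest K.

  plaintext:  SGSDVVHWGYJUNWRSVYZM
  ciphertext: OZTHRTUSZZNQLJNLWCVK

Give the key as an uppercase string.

WTBEWYN

  i= 0: O-S = 22 → W
  i= 1: Z-G = 19 → T
  i= 2: T-S =  1 → B
  i= 3: H-D =  4 → E
  i= 4: R-V = 22 → W
  i= 5: T-V = 24 → Y
  i= 6: U-H = 13 → N
  i= 7: S-W = 22 → W
  i= 8: Z-G = 19 → T
  i= 9: Z-Y =  1 → B
  i=10: N-J =  4 → E
  i=11: Q-U = 22 → W
  i=12: L-N = 24 → Y
  i=13: J-W = 13 → N
  i=14: N-R = 22 → W
  i=15: L-S = 19 → T
  i=16: W-V =  1 → B
  i=17: C-Y =  4 → E
  i=18: V-Z = 22 → W
  i=19: K-M = 24 → Y
  shifts repeat with period 7: WTBEWYN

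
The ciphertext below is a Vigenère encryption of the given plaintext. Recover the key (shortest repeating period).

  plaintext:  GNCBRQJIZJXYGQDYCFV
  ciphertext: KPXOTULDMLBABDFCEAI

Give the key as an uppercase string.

  i= 0: K-G =  4 → E
  i= 1: P-N =  2 → C
  i= 2: X-C = 21 → V
  i= 3: O-B = 13 → N
  i= 4: T-R =  2 → C
  i= 5: U-Q =  4 → E
  i= 6: L-J =  2 → C
  i= 7: D-I = 21 → V
  i= 8: M-Z = 13 → N
  i= 9: L-J =  2 → C
  i=10: B-X =  4 → E
  i=11: A-Y =  2 → C
  i=12: B-G = 21 → V
  i=13: D-Q = 13 → N
  i=14: F-D =  2 → C
  i=15: C-Y =  4 → E
  i=16: E-C =  2 → C
  i=17: A-F = 21 → V
  i=18: I-V = 13 → N
  shifts repeat with period 5: ECVNC

ECVNC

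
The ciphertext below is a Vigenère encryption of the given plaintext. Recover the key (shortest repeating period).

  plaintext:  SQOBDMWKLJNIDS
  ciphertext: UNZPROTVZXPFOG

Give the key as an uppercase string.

CXLOO

  i= 0: U-S =  2 → C
  i= 1: N-Q = 23 → X
  i= 2: Z-O = 11 → L
  i= 3: P-B = 14 → O
  i= 4: R-D = 14 → O
  i= 5: O-M =  2 → C
  i= 6: T-W = 23 → X
  i= 7: V-K = 11 → L
  i= 8: Z-L = 14 → O
  i= 9: X-J = 14 → O
  i=10: P-N =  2 → C
  i=11: F-I = 23 → X
  i=12: O-D = 11 → L
  i=13: G-S = 14 → O
  shifts repeat with period 5: CXLOO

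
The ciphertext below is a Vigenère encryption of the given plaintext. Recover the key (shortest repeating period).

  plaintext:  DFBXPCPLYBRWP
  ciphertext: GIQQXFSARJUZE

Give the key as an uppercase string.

  i= 0: G-D =  3 → D
  i= 1: I-F =  3 → D
  i= 2: Q-B = 15 → P
  i= 3: Q-X = 19 → T
  i= 4: X-P =  8 → I
  i= 5: F-C =  3 → D
  i= 6: S-P =  3 → D
  i= 7: A-L = 15 → P
  i= 8: R-Y = 19 → T
  i= 9: J-B =  8 → I
  i=10: U-R =  3 → D
  i=11: Z-W =  3 → D
  i=12: E-P = 15 → P
  shifts repeat with period 5: DDPTI

DDPTI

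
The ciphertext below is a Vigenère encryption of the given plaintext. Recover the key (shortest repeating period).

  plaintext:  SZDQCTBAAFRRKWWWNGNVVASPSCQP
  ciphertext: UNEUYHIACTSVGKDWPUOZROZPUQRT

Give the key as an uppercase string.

COBEWOHA

  i= 0: U-S =  2 → C
  i= 1: N-Z = 14 → O
  i= 2: E-D =  1 → B
  i= 3: U-Q =  4 → E
  i= 4: Y-C = 22 → W
  i= 5: H-T = 14 → O
  i= 6: I-B =  7 → H
  i= 7: A-A =  0 → A
  i= 8: C-A =  2 → C
  i= 9: T-F = 14 → O
  i=10: S-R =  1 → B
  i=11: V-R =  4 → E
  i=12: G-K = 22 → W
  i=13: K-W = 14 → O
  i=14: D-W =  7 → H
  i=15: W-W =  0 → A
  i=16: P-N =  2 → C
  i=17: U-G = 14 → O
  i=18: O-N =  1 → B
  i=19: Z-V =  4 → E
  i=20: R-V = 22 → W
  i=21: O-A = 14 → O
  i=22: Z-S =  7 → H
  i=23: P-P =  0 → A
  i=24: U-S =  2 → C
  i=25: Q-C = 14 → O
  i=26: R-Q =  1 → B
  i=27: T-P =  4 → E
  shifts repeat with period 8: COBEWOHA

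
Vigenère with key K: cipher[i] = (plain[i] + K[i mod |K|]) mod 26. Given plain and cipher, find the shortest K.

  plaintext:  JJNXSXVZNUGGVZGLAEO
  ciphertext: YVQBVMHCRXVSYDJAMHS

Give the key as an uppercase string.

PMDED

  i= 0: Y-J = 15 → P
  i= 1: V-J = 12 → M
  i= 2: Q-N =  3 → D
  i= 3: B-X =  4 → E
  i= 4: V-S =  3 → D
  i= 5: M-X = 15 → P
  i= 6: H-V = 12 → M
  i= 7: C-Z =  3 → D
  i= 8: R-N =  4 → E
  i= 9: X-U =  3 → D
  i=10: V-G = 15 → P
  i=11: S-G = 12 → M
  i=12: Y-V =  3 → D
  i=13: D-Z =  4 → E
  i=14: J-G =  3 → D
  i=15: A-L = 15 → P
  i=16: M-A = 12 → M
  i=17: H-E =  3 → D
  i=18: S-O =  4 → E
  shifts repeat with period 5: PMDED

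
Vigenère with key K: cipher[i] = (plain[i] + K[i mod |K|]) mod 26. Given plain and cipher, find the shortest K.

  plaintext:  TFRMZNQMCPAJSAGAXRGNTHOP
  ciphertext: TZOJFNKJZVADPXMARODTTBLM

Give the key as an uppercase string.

  i= 0: T-T =  0 → A
  i= 1: Z-F = 20 → U
  i= 2: O-R = 23 → X
  i= 3: J-M = 23 → X
  i= 4: F-Z =  6 → G
  i= 5: N-N =  0 → A
  i= 6: K-Q = 20 → U
  i= 7: J-M = 23 → X
  i= 8: Z-C = 23 → X
  i= 9: V-P =  6 → G
  i=10: A-A =  0 → A
  i=11: D-J = 20 → U
  i=12: P-S = 23 → X
  i=13: X-A = 23 → X
  i=14: M-G =  6 → G
  i=15: A-A =  0 → A
  i=16: R-X = 20 → U
  i=17: O-R = 23 → X
  i=18: D-G = 23 → X
  i=19: T-N =  6 → G
  i=20: T-T =  0 → A
  i=21: B-H = 20 → U
  i=22: L-O = 23 → X
  i=23: M-P = 23 → X
  shifts repeat with period 5: AUXXG

AUXXG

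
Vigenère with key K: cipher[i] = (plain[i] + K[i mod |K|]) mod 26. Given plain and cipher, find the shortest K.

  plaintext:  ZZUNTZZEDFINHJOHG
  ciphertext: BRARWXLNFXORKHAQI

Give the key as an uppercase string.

CSGEDYMJ

  i= 0: B-Z =  2 → C
  i= 1: R-Z = 18 → S
  i= 2: A-U =  6 → G
  i= 3: R-N =  4 → E
  i= 4: W-T =  3 → D
  i= 5: X-Z = 24 → Y
  i= 6: L-Z = 12 → M
  i= 7: N-E =  9 → J
  i= 8: F-D =  2 → C
  i= 9: X-F = 18 → S
  i=10: O-I =  6 → G
  i=11: R-N =  4 → E
  i=12: K-H =  3 → D
  i=13: H-J = 24 → Y
  i=14: A-O = 12 → M
  i=15: Q-H =  9 → J
  i=16: I-G =  2 → C
  shifts repeat with period 8: CSGEDYMJ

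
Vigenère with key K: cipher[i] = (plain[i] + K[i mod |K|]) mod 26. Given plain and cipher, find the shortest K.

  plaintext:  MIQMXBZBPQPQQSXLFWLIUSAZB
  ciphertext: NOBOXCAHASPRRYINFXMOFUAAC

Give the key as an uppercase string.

BGLCAB

  i= 0: N-M =  1 → B
  i= 1: O-I =  6 → G
  i= 2: B-Q = 11 → L
  i= 3: O-M =  2 → C
  i= 4: X-X =  0 → A
  i= 5: C-B =  1 → B
  i= 6: A-Z =  1 → B
  i= 7: H-B =  6 → G
  i= 8: A-P = 11 → L
  i= 9: S-Q =  2 → C
  i=10: P-P =  0 → A
  i=11: R-Q =  1 → B
  i=12: R-Q =  1 → B
  i=13: Y-S =  6 → G
  i=14: I-X = 11 → L
  i=15: N-L =  2 → C
  i=16: F-F =  0 → A
  i=17: X-W =  1 → B
  i=18: M-L =  1 → B
  i=19: O-I =  6 → G
  i=20: F-U = 11 → L
  i=21: U-S =  2 → C
  i=22: A-A =  0 → A
  i=23: A-Z =  1 → B
  i=24: C-B =  1 → B
  shifts repeat with period 6: BGLCAB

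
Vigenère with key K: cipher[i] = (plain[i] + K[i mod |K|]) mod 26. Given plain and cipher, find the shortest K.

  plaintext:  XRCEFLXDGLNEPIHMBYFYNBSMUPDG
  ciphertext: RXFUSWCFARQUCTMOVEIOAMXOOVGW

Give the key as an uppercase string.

UGDQNLFC

  i= 0: R-X = 20 → U
  i= 1: X-R =  6 → G
  i= 2: F-C =  3 → D
  i= 3: U-E = 16 → Q
  i= 4: S-F = 13 → N
  i= 5: W-L = 11 → L
  i= 6: C-X =  5 → F
  i= 7: F-D =  2 → C
  i= 8: A-G = 20 → U
  i= 9: R-L =  6 → G
  i=10: Q-N =  3 → D
  i=11: U-E = 16 → Q
  i=12: C-P = 13 → N
  i=13: T-I = 11 → L
  i=14: M-H =  5 → F
  i=15: O-M =  2 → C
  i=16: V-B = 20 → U
  i=17: E-Y =  6 → G
  i=18: I-F =  3 → D
  i=19: O-Y = 16 → Q
  i=20: A-N = 13 → N
  i=21: M-B = 11 → L
  i=22: X-S =  5 → F
  i=23: O-M =  2 → C
  i=24: O-U = 20 → U
  i=25: V-P =  6 → G
  i=26: G-D =  3 → D
  i=27: W-G = 16 → Q
  shifts repeat with period 8: UGDQNLFC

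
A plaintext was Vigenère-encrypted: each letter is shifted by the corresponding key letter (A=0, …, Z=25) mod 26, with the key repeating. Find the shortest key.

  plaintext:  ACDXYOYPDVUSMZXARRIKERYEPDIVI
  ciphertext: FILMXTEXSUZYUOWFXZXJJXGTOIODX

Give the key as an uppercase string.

FGIPZ

  i= 0: F-A =  5 → F
  i= 1: I-C =  6 → G
  i= 2: L-D =  8 → I
  i= 3: M-X = 15 → P
  i= 4: X-Y = 25 → Z
  i= 5: T-O =  5 → F
  i= 6: E-Y =  6 → G
  i= 7: X-P =  8 → I
  i= 8: S-D = 15 → P
  i= 9: U-V = 25 → Z
  i=10: Z-U =  5 → F
  i=11: Y-S =  6 → G
  i=12: U-M =  8 → I
  i=13: O-Z = 15 → P
  i=14: W-X = 25 → Z
  i=15: F-A =  5 → F
  i=16: X-R =  6 → G
  i=17: Z-R =  8 → I
  i=18: X-I = 15 → P
  i=19: J-K = 25 → Z
  i=20: J-E =  5 → F
  i=21: X-R =  6 → G
  i=22: G-Y =  8 → I
  i=23: T-E = 15 → P
  i=24: O-P = 25 → Z
  i=25: I-D =  5 → F
  i=26: O-I =  6 → G
  i=27: D-V =  8 → I
  i=28: X-I = 15 → P
  shifts repeat with period 5: FGIPZ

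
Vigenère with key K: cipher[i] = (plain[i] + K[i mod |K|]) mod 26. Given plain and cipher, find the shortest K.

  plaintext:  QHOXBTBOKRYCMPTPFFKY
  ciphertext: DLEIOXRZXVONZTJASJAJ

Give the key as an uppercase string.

  i= 0: D-Q = 13 → N
  i= 1: L-H =  4 → E
  i= 2: E-O = 16 → Q
  i= 3: I-X = 11 → L
  i= 4: O-B = 13 → N
  i= 5: X-T =  4 → E
  i= 6: R-B = 16 → Q
  i= 7: Z-O = 11 → L
  i= 8: X-K = 13 → N
  i= 9: V-R =  4 → E
  i=10: O-Y = 16 → Q
  i=11: N-C = 11 → L
  i=12: Z-M = 13 → N
  i=13: T-P =  4 → E
  i=14: J-T = 16 → Q
  i=15: A-P = 11 → L
  i=16: S-F = 13 → N
  i=17: J-F =  4 → E
  i=18: A-K = 16 → Q
  i=19: J-Y = 11 → L
  shifts repeat with period 4: NEQL

NEQL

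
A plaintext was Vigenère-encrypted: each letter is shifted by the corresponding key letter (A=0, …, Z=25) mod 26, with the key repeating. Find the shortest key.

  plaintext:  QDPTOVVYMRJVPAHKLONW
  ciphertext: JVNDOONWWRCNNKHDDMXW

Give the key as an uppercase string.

  i= 0: J-Q = 19 → T
  i= 1: V-D = 18 → S
  i= 2: N-P = 24 → Y
  i= 3: D-T = 10 → K
  i= 4: O-O =  0 → A
  i= 5: O-V = 19 → T
  i= 6: N-V = 18 → S
  i= 7: W-Y = 24 → Y
  i= 8: W-M = 10 → K
  i= 9: R-R =  0 → A
  i=10: C-J = 19 → T
  i=11: N-V = 18 → S
  i=12: N-P = 24 → Y
  i=13: K-A = 10 → K
  i=14: H-H =  0 → A
  i=15: D-K = 19 → T
  i=16: D-L = 18 → S
  i=17: M-O = 24 → Y
  i=18: X-N = 10 → K
  i=19: W-W =  0 → A
  shifts repeat with period 5: TSYKA

TSYKA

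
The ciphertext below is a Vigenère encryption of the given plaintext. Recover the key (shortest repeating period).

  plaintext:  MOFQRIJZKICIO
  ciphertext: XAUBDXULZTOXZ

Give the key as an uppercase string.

  i= 0: X-M = 11 → L
  i= 1: A-O = 12 → M
  i= 2: U-F = 15 → P
  i= 3: B-Q = 11 → L
  i= 4: D-R = 12 → M
  i= 5: X-I = 15 → P
  i= 6: U-J = 11 → L
  i= 7: L-Z = 12 → M
  i= 8: Z-K = 15 → P
  i= 9: T-I = 11 → L
  i=10: O-C = 12 → M
  i=11: X-I = 15 → P
  i=12: Z-O = 11 → L
  shifts repeat with period 3: LMP

LMP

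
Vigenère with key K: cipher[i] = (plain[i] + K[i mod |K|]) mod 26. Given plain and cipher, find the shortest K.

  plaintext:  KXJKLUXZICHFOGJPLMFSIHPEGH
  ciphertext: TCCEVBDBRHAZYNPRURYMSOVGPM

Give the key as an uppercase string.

  i= 0: T-K =  9 → J
  i= 1: C-X =  5 → F
  i= 2: C-J = 19 → T
  i= 3: E-K = 20 → U
  i= 4: V-L = 10 → K
  i= 5: B-U =  7 → H
  i= 6: D-X =  6 → G
  i= 7: B-Z =  2 → C
  i= 8: R-I =  9 → J
  i= 9: H-C =  5 → F
  i=10: A-H = 19 → T
  i=11: Z-F = 20 → U
  i=12: Y-O = 10 → K
  i=13: N-G =  7 → H
  i=14: P-J =  6 → G
  i=15: R-P =  2 → C
  i=16: U-L =  9 → J
  i=17: R-M =  5 → F
  i=18: Y-F = 19 → T
  i=19: M-S = 20 → U
  i=20: S-I = 10 → K
  i=21: O-H =  7 → H
  i=22: V-P =  6 → G
  i=23: G-E =  2 → C
  i=24: P-G =  9 → J
  i=25: M-H =  5 → F
  shifts repeat with period 8: JFTUKHGC

JFTUKHGC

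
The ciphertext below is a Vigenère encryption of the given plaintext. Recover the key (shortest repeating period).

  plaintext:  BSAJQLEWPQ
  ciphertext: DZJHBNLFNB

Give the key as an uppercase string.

CHJYL

  i= 0: D-B =  2 → C
  i= 1: Z-S =  7 → H
  i= 2: J-A =  9 → J
  i= 3: H-J = 24 → Y
  i= 4: B-Q = 11 → L
  i= 5: N-L =  2 → C
  i= 6: L-E =  7 → H
  i= 7: F-W =  9 → J
  i= 8: N-P = 24 → Y
  i= 9: B-Q = 11 → L
  shifts repeat with period 5: CHJYL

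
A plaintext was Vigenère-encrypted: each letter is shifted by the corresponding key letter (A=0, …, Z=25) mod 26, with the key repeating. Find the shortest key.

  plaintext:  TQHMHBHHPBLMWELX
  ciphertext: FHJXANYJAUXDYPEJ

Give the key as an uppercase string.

MRCLT

  i= 0: F-T = 12 → M
  i= 1: H-Q = 17 → R
  i= 2: J-H =  2 → C
  i= 3: X-M = 11 → L
  i= 4: A-H = 19 → T
  i= 5: N-B = 12 → M
  i= 6: Y-H = 17 → R
  i= 7: J-H =  2 → C
  i= 8: A-P = 11 → L
  i= 9: U-B = 19 → T
  i=10: X-L = 12 → M
  i=11: D-M = 17 → R
  i=12: Y-W =  2 → C
  i=13: P-E = 11 → L
  i=14: E-L = 19 → T
  i=15: J-X = 12 → M
  shifts repeat with period 5: MRCLT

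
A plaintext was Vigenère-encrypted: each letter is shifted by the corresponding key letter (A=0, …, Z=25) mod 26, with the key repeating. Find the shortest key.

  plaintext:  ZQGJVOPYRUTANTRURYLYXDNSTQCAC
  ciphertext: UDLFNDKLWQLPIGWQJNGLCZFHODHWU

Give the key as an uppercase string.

  i= 0: U-Z = 21 → V
  i= 1: D-Q = 13 → N
  i= 2: L-G =  5 → F
  i= 3: F-J = 22 → W
  i= 4: N-V = 18 → S
  i= 5: D-O = 15 → P
  i= 6: K-P = 21 → V
  i= 7: L-Y = 13 → N
  i= 8: W-R =  5 → F
  i= 9: Q-U = 22 → W
  i=10: L-T = 18 → S
  i=11: P-A = 15 → P
  i=12: I-N = 21 → V
  i=13: G-T = 13 → N
  i=14: W-R =  5 → F
  i=15: Q-U = 22 → W
  i=16: J-R = 18 → S
  i=17: N-Y = 15 → P
  i=18: G-L = 21 → V
  i=19: L-Y = 13 → N
  i=20: C-X =  5 → F
  i=21: Z-D = 22 → W
  i=22: F-N = 18 → S
  i=23: H-S = 15 → P
  i=24: O-T = 21 → V
  i=25: D-Q = 13 → N
  i=26: H-C =  5 → F
  i=27: W-A = 22 → W
  i=28: U-C = 18 → S
  shifts repeat with period 6: VNFWSP

VNFWSP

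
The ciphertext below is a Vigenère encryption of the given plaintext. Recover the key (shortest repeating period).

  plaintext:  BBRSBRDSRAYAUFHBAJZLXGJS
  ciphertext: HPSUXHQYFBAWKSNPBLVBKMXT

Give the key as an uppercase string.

GOBCWQN

  i= 0: H-B =  6 → G
  i= 1: P-B = 14 → O
  i= 2: S-R =  1 → B
  i= 3: U-S =  2 → C
  i= 4: X-B = 22 → W
  i= 5: H-R = 16 → Q
  i= 6: Q-D = 13 → N
  i= 7: Y-S =  6 → G
  i= 8: F-R = 14 → O
  i= 9: B-A =  1 → B
  i=10: A-Y =  2 → C
  i=11: W-A = 22 → W
  i=12: K-U = 16 → Q
  i=13: S-F = 13 → N
  i=14: N-H =  6 → G
  i=15: P-B = 14 → O
  i=16: B-A =  1 → B
  i=17: L-J =  2 → C
  i=18: V-Z = 22 → W
  i=19: B-L = 16 → Q
  i=20: K-X = 13 → N
  i=21: M-G =  6 → G
  i=22: X-J = 14 → O
  i=23: T-S =  1 → B
  shifts repeat with period 7: GOBCWQN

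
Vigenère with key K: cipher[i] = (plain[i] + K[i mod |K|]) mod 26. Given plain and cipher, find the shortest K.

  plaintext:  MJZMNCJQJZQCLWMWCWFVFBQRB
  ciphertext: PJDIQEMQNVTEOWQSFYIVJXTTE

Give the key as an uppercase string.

  i= 0: P-M =  3 → D
  i= 1: J-J =  0 → A
  i= 2: D-Z =  4 → E
  i= 3: I-M = 22 → W
  i= 4: Q-N =  3 → D
  i= 5: E-C =  2 → C
  i= 6: M-J =  3 → D
  i= 7: Q-Q =  0 → A
  i= 8: N-J =  4 → E
  i= 9: V-Z = 22 → W
  i=10: T-Q =  3 → D
  i=11: E-C =  2 → C
  i=12: O-L =  3 → D
  i=13: W-W =  0 → A
  i=14: Q-M =  4 → E
  i=15: S-W = 22 → W
  i=16: F-C =  3 → D
  i=17: Y-W =  2 → C
  i=18: I-F =  3 → D
  i=19: V-V =  0 → A
  i=20: J-F =  4 → E
  i=21: X-B = 22 → W
  i=22: T-Q =  3 → D
  i=23: T-R =  2 → C
  i=24: E-B =  3 → D
  shifts repeat with period 6: DAEWDC

DAEWDC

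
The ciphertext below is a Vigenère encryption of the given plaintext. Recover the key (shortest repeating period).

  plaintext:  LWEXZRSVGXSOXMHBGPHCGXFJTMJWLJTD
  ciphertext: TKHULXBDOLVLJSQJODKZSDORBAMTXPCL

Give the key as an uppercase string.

IODXMGJI

  i= 0: T-L =  8 → I
  i= 1: K-W = 14 → O
  i= 2: H-E =  3 → D
  i= 3: U-X = 23 → X
  i= 4: L-Z = 12 → M
  i= 5: X-R =  6 → G
  i= 6: B-S =  9 → J
  i= 7: D-V =  8 → I
  i= 8: O-G =  8 → I
  i= 9: L-X = 14 → O
  i=10: V-S =  3 → D
  i=11: L-O = 23 → X
  i=12: J-X = 12 → M
  i=13: S-M =  6 → G
  i=14: Q-H =  9 → J
  i=15: J-B =  8 → I
  i=16: O-G =  8 → I
  i=17: D-P = 14 → O
  i=18: K-H =  3 → D
  i=19: Z-C = 23 → X
  i=20: S-G = 12 → M
  i=21: D-X =  6 → G
  i=22: O-F =  9 → J
  i=23: R-J =  8 → I
  i=24: B-T =  8 → I
  i=25: A-M = 14 → O
  i=26: M-J =  3 → D
  i=27: T-W = 23 → X
  i=28: X-L = 12 → M
  i=29: P-J =  6 → G
  i=30: C-T =  9 → J
  i=31: L-D =  8 → I
  shifts repeat with period 8: IODXMGJI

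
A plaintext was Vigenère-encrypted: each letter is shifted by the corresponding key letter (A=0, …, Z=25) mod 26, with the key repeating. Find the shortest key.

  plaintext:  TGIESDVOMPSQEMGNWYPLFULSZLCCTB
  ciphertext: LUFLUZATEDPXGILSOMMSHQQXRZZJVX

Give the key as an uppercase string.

SOXHCWFF

  i= 0: L-T = 18 → S
  i= 1: U-G = 14 → O
  i= 2: F-I = 23 → X
  i= 3: L-E =  7 → H
  i= 4: U-S =  2 → C
  i= 5: Z-D = 22 → W
  i= 6: A-V =  5 → F
  i= 7: T-O =  5 → F
  i= 8: E-M = 18 → S
  i= 9: D-P = 14 → O
  i=10: P-S = 23 → X
  i=11: X-Q =  7 → H
  i=12: G-E =  2 → C
  i=13: I-M = 22 → W
  i=14: L-G =  5 → F
  i=15: S-N =  5 → F
  i=16: O-W = 18 → S
  i=17: M-Y = 14 → O
  i=18: M-P = 23 → X
  i=19: S-L =  7 → H
  i=20: H-F =  2 → C
  i=21: Q-U = 22 → W
  i=22: Q-L =  5 → F
  i=23: X-S =  5 → F
  i=24: R-Z = 18 → S
  i=25: Z-L = 14 → O
  i=26: Z-C = 23 → X
  i=27: J-C =  7 → H
  i=28: V-T =  2 → C
  i=29: X-B = 22 → W
  shifts repeat with period 8: SOXHCWFF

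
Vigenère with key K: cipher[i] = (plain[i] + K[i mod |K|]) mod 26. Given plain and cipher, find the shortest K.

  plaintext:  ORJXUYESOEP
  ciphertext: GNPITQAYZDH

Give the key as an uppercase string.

  i= 0: G-O = 18 → S
  i= 1: N-R = 22 → W
  i= 2: P-J =  6 → G
  i= 3: I-X = 11 → L
  i= 4: T-U = 25 → Z
  i= 5: Q-Y = 18 → S
  i= 6: A-E = 22 → W
  i= 7: Y-S =  6 → G
  i= 8: Z-O = 11 → L
  i= 9: D-E = 25 → Z
  i=10: H-P = 18 → S
  shifts repeat with period 5: SWGLZ

SWGLZ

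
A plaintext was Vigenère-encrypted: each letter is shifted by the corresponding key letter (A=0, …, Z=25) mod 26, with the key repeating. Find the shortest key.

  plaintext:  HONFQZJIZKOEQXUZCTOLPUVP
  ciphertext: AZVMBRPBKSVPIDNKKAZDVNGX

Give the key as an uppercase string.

TLIHLSG

  i= 0: A-H = 19 → T
  i= 1: Z-O = 11 → L
  i= 2: V-N =  8 → I
  i= 3: M-F =  7 → H
  i= 4: B-Q = 11 → L
  i= 5: R-Z = 18 → S
  i= 6: P-J =  6 → G
  i= 7: B-I = 19 → T
  i= 8: K-Z = 11 → L
  i= 9: S-K =  8 → I
  i=10: V-O =  7 → H
  i=11: P-E = 11 → L
  i=12: I-Q = 18 → S
  i=13: D-X =  6 → G
  i=14: N-U = 19 → T
  i=15: K-Z = 11 → L
  i=16: K-C =  8 → I
  i=17: A-T =  7 → H
  i=18: Z-O = 11 → L
  i=19: D-L = 18 → S
  i=20: V-P =  6 → G
  i=21: N-U = 19 → T
  i=22: G-V = 11 → L
  i=23: X-P =  8 → I
  shifts repeat with period 7: TLIHLSG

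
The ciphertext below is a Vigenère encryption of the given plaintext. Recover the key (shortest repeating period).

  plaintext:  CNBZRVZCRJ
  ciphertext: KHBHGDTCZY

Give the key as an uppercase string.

IUAIP

  i= 0: K-C =  8 → I
  i= 1: H-N = 20 → U
  i= 2: B-B =  0 → A
  i= 3: H-Z =  8 → I
  i= 4: G-R = 15 → P
  i= 5: D-V =  8 → I
  i= 6: T-Z = 20 → U
  i= 7: C-C =  0 → A
  i= 8: Z-R =  8 → I
  i= 9: Y-J = 15 → P
  shifts repeat with period 5: IUAIP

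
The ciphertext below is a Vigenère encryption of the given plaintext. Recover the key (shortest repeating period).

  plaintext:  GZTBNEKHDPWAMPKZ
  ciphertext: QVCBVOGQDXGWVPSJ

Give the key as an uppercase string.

  i= 0: Q-G = 10 → K
  i= 1: V-Z = 22 → W
  i= 2: C-T =  9 → J
  i= 3: B-B =  0 → A
  i= 4: V-N =  8 → I
  i= 5: O-E = 10 → K
  i= 6: G-K = 22 → W
  i= 7: Q-H =  9 → J
  i= 8: D-D =  0 → A
  i= 9: X-P =  8 → I
  i=10: G-W = 10 → K
  i=11: W-A = 22 → W
  i=12: V-M =  9 → J
  i=13: P-P =  0 → A
  i=14: S-K =  8 → I
  i=15: J-Z = 10 → K
  shifts repeat with period 5: KWJAI

KWJAI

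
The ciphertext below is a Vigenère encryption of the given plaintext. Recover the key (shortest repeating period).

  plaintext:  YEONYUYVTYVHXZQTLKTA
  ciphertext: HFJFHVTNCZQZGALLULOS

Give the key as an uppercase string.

  i= 0: H-Y =  9 → J
  i= 1: F-E =  1 → B
  i= 2: J-O = 21 → V
  i= 3: F-N = 18 → S
  i= 4: H-Y =  9 → J
  i= 5: V-U =  1 → B
  i= 6: T-Y = 21 → V
  i= 7: N-V = 18 → S
  i= 8: C-T =  9 → J
  i= 9: Z-Y =  1 → B
  i=10: Q-V = 21 → V
  i=11: Z-H = 18 → S
  i=12: G-X =  9 → J
  i=13: A-Z =  1 → B
  i=14: L-Q = 21 → V
  i=15: L-T = 18 → S
  i=16: U-L =  9 → J
  i=17: L-K =  1 → B
  i=18: O-T = 21 → V
  i=19: S-A = 18 → S
  shifts repeat with period 4: JBVS

JBVS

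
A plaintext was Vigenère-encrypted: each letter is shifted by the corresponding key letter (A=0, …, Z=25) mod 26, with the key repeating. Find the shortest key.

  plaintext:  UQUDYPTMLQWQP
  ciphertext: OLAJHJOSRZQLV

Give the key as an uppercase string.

  i= 0: O-U = 20 → U
  i= 1: L-Q = 21 → V
  i= 2: A-U =  6 → G
  i= 3: J-D =  6 → G
  i= 4: H-Y =  9 → J
  i= 5: J-P = 20 → U
  i= 6: O-T = 21 → V
  i= 7: S-M =  6 → G
  i= 8: R-L =  6 → G
  i= 9: Z-Q =  9 → J
  i=10: Q-W = 20 → U
  i=11: L-Q = 21 → V
  i=12: V-P =  6 → G
  shifts repeat with period 5: UVGGJ

UVGGJ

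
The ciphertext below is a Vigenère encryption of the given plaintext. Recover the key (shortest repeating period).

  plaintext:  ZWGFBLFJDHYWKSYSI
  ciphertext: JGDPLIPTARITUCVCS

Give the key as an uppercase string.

  i= 0: J-Z = 10 → K
  i= 1: G-W = 10 → K
  i= 2: D-G = 23 → X
  i= 3: P-F = 10 → K
  i= 4: L-B = 10 → K
  i= 5: I-L = 23 → X
  i= 6: P-F = 10 → K
  i= 7: T-J = 10 → K
  i= 8: A-D = 23 → X
  i= 9: R-H = 10 → K
  i=10: I-Y = 10 → K
  i=11: T-W = 23 → X
  i=12: U-K = 10 → K
  i=13: C-S = 10 → K
  i=14: V-Y = 23 → X
  i=15: C-S = 10 → K
  i=16: S-I = 10 → K
  shifts repeat with period 3: KKX

KKX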